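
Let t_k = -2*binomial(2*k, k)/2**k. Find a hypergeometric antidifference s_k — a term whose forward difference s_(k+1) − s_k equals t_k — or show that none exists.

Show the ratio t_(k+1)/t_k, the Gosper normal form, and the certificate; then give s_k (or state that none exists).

Step 1: r(k) = (2*k + 1)/(k + 1).
Factor: A=2*k + 1; B=k + 1; C=1.
Set up (2*k + 1)·f(k+1) − (k)·f(k) − (1) = 0.
Bound: deg f ≤ -1.
deg f ≤ -1 is impossible — no certificate.

no hypergeometric antidifference exists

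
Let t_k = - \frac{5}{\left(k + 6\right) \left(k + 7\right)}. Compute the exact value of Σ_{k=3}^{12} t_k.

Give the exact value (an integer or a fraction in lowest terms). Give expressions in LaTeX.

Σ = -50/171

Compute t_(k+1)/t_k: get (k + 6)/(k + 8).
A = k + 6, B = k + 8, C = 1.
Set up (k + 6)·f(k+1) − (k + 7)·f(k) − (1) = 0.
Bound: deg f ≤ 1.
Coefficient equations give f(k) = k/6.
R(k) = B(k−1)·f(k)/C(k) = k*(k + 7)/6; s_k = R·t_k = -5*k/(6*k + 36).
s_(k+1) − s_k = -5/(k**2 + 13*k + 42) = t_k.
Telescoping: Σ = s_(13) − s_(3) = -65/114 − (-5/18) = -50/171.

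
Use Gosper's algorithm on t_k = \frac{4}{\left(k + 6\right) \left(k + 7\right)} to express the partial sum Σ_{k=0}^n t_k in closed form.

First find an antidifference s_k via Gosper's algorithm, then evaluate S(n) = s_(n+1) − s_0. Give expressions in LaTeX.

S(n) = \frac{2 \left(n + 1\right)}{3 \left(n + 7\right)}

Step 1: r(k) = (k + 6)/(k + 8).
Take A(k)=k + 6, B(k)=k + 8, C(k)=1.
Need (k + 6)·f(k+1) − (k + 7)·f(k) = 1.
d = 1 from the (1,1,0) case.
Match coefficients ⇒ f(k) = k/6.
Get s_k = R·t_k = 2*k/(3*(k + 6)) with R(k) = B(k−1)f(k)/C(k) = k*(k + 7)/6.
Δs = 4/(k**2 + 13*k + 42), as required.
Telescope: S(n) = s_(n+1) − s_(0) = 2*(n + 1)/(3*(n + 7)) − (0) = 2*(n + 1)/(3*(n + 7)).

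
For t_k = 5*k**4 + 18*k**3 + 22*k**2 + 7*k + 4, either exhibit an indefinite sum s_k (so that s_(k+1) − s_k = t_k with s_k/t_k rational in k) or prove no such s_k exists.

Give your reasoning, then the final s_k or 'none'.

s_k = k*(k**4 + 2*k**3 - 3*k + 4)

Step 1: r(k) = (5*k**4 + 38*k**3 + 106*k**2 + 125*k + 56)/(5*k**4 + 18*k**3 + 22*k**2 + 7*k + 4).
A = 1, B = 1, C = k**4 + 18*k**3/5 + 22*k**2/5 + 7*k/5 + 4/5.
Key eq: (1)·f(k+1) = (1)·f(k) + (k**4 + 18*k**3/5 + 22*k**2/5 + 7*k/5 + 4/5).
deg f ≤ 5 (via 0,0,4).
A polynomial solution: f(k) = k*(k**4 + 2*k**3 - 3*k + 4)/5.
Then R = B(k−1)f/C = k*(k**4 + 2*k**3 - 3*k + 4)/(5*k**4 + 18*k**3 + 22*k**2 + 7*k + 4), so s_k = R(k)·t_k = k*(k**4 + 2*k**3 - 3*k + 4).
s_(k+1) − s_k = 5*k**4 + 18*k**3 + 22*k**2 + 7*k + 4 = t_k.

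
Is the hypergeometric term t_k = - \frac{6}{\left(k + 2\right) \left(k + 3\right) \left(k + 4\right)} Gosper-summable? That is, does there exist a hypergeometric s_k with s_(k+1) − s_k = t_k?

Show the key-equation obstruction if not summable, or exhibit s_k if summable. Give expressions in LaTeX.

Yes. s_k = \frac{k \left(- k - 5\right)}{2 \left(k + 2\right) \left(k + 3\right)}.

The ratio is (k + 2)/(k + 5).
Gosper form: A/B · C(k+1)/C(k) with A=k + 2, B=k + 5, C=1.
Set up (k + 2)·f(k+1) − (k + 4)·f(k) − (1) = 0.
Bound: deg f ≤ 2.
Coefficient equations give f(k) = k*(k + 5)/12.
Certificate R = B(k−1)f/C = k*(k + 4)*(k + 5)/12 gives s_k = k*(-k - 5)/(2*(k + 2)*(k + 3)).
s_(k+1) − s_k = -6/(k**3 + 9*k**2 + 26*k + 24) = t_k.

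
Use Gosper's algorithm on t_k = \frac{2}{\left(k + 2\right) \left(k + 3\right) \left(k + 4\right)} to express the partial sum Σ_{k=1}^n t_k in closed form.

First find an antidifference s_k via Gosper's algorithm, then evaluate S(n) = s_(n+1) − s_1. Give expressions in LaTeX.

Step 1: r(k) = (k + 2)/(k + 5).
Gosper form: A/B · C(k+1)/C(k) with A=k + 2, B=k + 5, C=1.
f must satisfy (k + 2)·f(k+1) − (k + 4)·f(k) = 1.
d = 2 from the (1,1,0) case.
Coefficient equations give f(k) = k*(k + 5)/12.
R(k) = B(k−1)·f(k)/C(k) = k*(k + 4)*(k + 5)/12; s_k = R·t_k = k*(k + 5)/(6*(k + 2)*(k + 3)).
Verify: 2/(k**3 + 9*k**2 + 26*k + 24) matches t_k.
Telescope: S(n) = s_(n+1) − s_(1) = (n**2 + 7*n + 6)/(6*(n**2 + 7*n + 12)) − (1/12) = n*(n + 7)/(12*(n**2 + 7*n + 12)).

S(n) = \frac{n \left(n + 7\right)}{12 \left(n^{2} + 7 n + 12\right)}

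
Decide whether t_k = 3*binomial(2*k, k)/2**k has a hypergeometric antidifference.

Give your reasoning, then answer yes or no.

r(k) = (2*k + 1)/(k + 1) after simplifying.
So A=2*k + 1 and B=k + 1, with C=1.
Need (2*k + 1)·f(k+1) − (k)·f(k) = 1.
d = -1 from the (1,1,0) case.
d = -1 < 0 ⇒ no nonzero polynomial f; not summable.

No; the degree bound rules out any f.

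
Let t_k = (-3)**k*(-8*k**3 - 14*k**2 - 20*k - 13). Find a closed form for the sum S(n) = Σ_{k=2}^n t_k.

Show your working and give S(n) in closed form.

The ratio is 3*(-8*k**3 - 38*k**2 - 72*k - 55)/(8*k**3 + 14*k**2 + 20*k + 13).
Factor: A=-3; B=1; C=k**3 + 7*k**2/4 + 5*k/2 + 13/8.
Set up (-3)·f(k+1) − (1)·f(k) − (k**3 + 7*k**2/4 + 5*k/2 + 13/8) = 0.
From deg A=0, deg B=0, deg C=3: d=3.
Coefficient equations give f(k) = -(2*k**3 - k**2 + 2*k + 1)/8.
R(k) = B(k−1)·f(k)/C(k) = -(2*k**3 - k**2 + 2*k + 1)/(8*k**3 + 14*k**2 + 20*k + 13); s_k = R·t_k = (-3)**k*(2*k**3 - k**2 + 2*k + 1).
Check: Δs_k = (-3)**k*(-8*k**3 - 14*k**2 - 20*k - 13). ✓
Σ_(k=2)^n t_k = s_(n+1) − s_(2) = ((-3)**(n + 1)*(2*n**3 + 5*n**2 + 6*n + 4)) − (153), i.e. -6*(-3)**n*n**3 - 15*(-3)**n*n**2 - 12*(-3)**n + 6*(-3)**(n + 1)*n - 153.

S(n) = -6*(-3)**n*n**3 - 15*(-3)**n*n**2 - 12*(-3)**n + 6*(-3)**(n + 1)*n - 153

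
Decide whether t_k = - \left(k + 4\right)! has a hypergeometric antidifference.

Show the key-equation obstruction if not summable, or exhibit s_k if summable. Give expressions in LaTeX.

The ratio is k + 5.
Normal form (A,B,C) = (k + 5, 1, 1).
Solve (k + 5)·f(k+1) − (1)·f(k) = 1.
Bound: deg f ≤ -1.
d = -1 < 0 ⇒ no nonzero polynomial f; not summable.

No — negative degree bound, so no certificate f.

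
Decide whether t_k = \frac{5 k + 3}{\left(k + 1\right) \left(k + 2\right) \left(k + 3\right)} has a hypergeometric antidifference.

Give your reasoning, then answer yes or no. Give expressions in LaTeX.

The ratio is (k + 1)*(5*k + 8)/((k + 4)*(5*k + 3)).
A = k + 1, B = k + 4, C = k + 3/5.
Need (k + 1)·f(k+1) − (k + 3)·f(k) = k + 3/5.
deg f ≤ 2 (via 1,1,1).
A polynomial solution: f(k) = k*(2*k + 1)/5.
Certificate R = B(k−1)f/C = k*(k + 3)*(2*k + 1)/(5*k + 3) gives s_k = k*(2*k + 1)/((k + 1)*(k + 2)).
Δs = (5*k + 3)/(k**3 + 6*k**2 + 11*k + 6), as required.

Yes. s_k = \frac{k \left(2 k + 1\right)}{\left(k + 1\right) \left(k + 2\right)}.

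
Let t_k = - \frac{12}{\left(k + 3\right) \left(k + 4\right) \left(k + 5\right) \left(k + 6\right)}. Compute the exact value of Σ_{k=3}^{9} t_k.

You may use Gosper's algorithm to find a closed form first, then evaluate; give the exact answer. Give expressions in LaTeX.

t_(k+1)/t_k = (k + 3)/(k + 7).
Factor: A=k + 3; B=k + 7; C=1.
Key eq: (k + 3)·f(k+1) = (k + 6)·f(k) + (1).
Degrees (1,1,0) ⇒ d ≤ 3.
Solve for f: f(k) = k*(k**2 + 12*k + 47)/180 (degree 3 ≤ 3).
R(k) = B(k−1)·f(k)/C(k) = k*(k + 6)*(k**2 + 12*k + 47)/180; s_k = R·t_k = k*(-k**2 - 12*k - 47)/(15*(k + 3)*(k + 4)*(k + 5)).
Δs = -12/(k**4 + 18*k**3 + 119*k**2 + 342*k + 360), as required.
Evaluate s at k=10 and k=3: -89/1365 and -23/420; difference -19/1820.

Σ = -19/1820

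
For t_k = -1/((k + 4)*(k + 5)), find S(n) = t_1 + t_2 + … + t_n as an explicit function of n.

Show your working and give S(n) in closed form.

Ratio r(k) = (k + 4)/(k + 6).
Normal form (A,B,C) = (k + 4, k + 6, 1).
Key eq: (k + 4)·f(k+1) = (k + 5)·f(k) + (1).
Bound: deg f ≤ 1.
Coefficient equations give f(k) = k/4.
Then R = B(k−1)f/C = k*(k + 5)/4, so s_k = R(k)·t_k = -k/(4*k + 16).
Verify: -1/(k**2 + 9*k + 20) matches t_k.
Evaluate: s_(n+1) = (-n - 1)/(4*(n + 5)); subtract s_(1) = -1/20 ⇒ S(n) = -n/(5*n + 25).

S(n) = -n/(5*n + 25)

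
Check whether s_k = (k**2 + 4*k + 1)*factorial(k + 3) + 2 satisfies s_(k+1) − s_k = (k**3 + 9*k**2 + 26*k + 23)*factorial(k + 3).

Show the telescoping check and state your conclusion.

valid; difference matches t_k

s_(k+1) = (4*k + (k + 1)**2 + 5)*factorial(k + 4) + 2
s_(k+1) − s_k = (k**3 + 9*k**2 + 26*k + 23)*factorial(k + 3)
(s_(k+1) − s_k) − t_k = 0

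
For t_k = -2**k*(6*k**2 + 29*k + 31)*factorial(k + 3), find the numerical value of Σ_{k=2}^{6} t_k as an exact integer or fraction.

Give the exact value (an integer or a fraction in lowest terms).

The ratio is 2*(6*k**3 + 65*k**2 + 230*k + 264)/(6*k**2 + 29*k + 31).
A = 2*k + 8, B = 1, C = k**2 + 29*k/6 + 31/6.
Key eq: (2*k + 8)·f(k+1) = (1)·f(k) + (k**2 + 29*k/6 + 31/6).
deg f ≤ 1 (via 1,0,2).
A polynomial solution: f(k) = (3*k + 1)/6.
Certificate R = B(k−1)f/C = (3*k + 1)/(6*k**2 + 29*k + 31) gives s_k = -2**k*(3*k + 1)*factorial(k + 3).
s_(k+1) − s_k = -2**k*(6*k**2 + 29*k + 31)*factorial(k + 3) = t_k.
Evaluate s at k=7 and k=2: -10218700800 and -3360; difference -10218697440.

Σ = -10218697440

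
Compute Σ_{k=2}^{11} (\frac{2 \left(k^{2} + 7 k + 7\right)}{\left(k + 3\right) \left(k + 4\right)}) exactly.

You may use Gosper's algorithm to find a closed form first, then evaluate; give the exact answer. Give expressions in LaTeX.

r(k) = (k + 3)*(7*k + (k + 1)**2 + 14)/((k + 5)*(k**2 + 7*k + 7)) after simplifying.
Take A(k)=k + 3, B(k)=k + 5, C(k)=k**2 + 7*k + 7.
Solve (k + 3)·f(k+1) − (k + 4)·f(k) = k**2 + 7*k + 7.
Bound: deg f ≤ 2.
A polynomial solution: f(k) = k*(3*k + 4)/3.
So s_k = (B(k−1)f/C)·t_k = (k*(k + 4)*(3*k + 4)/(3*(k**2 + 7*k + 7)))·t_k = 2*k*(3*k + 4)/(3*(k + 3)).
Check: Δs_k = 2*(k**2 + 7*k + 7)/(k**2 + 7*k + 12). ✓
Telescoping: Σ = s_(12) − s_(2) = 64/3 − (8/3) = 56/3.

Σ = 56/3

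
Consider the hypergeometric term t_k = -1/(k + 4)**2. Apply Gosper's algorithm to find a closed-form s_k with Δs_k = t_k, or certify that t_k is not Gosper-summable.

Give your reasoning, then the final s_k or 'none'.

r(k) = (k + 4)**2/(k + 5)**2 after simplifying.
A = k**2 + 8*k + 16, B = k**2 + 10*k + 25, C = 1.
f must satisfy (k**2 + 8*k + 16)·f(k+1) − (k**2 + 8*k + 16)·f(k) = 1.
d = 0 from the (2,2,0) case.
Write f(k) = c0. Then LHS − RHS = -1, requiring -1 = 0: contradictory. No certificate.

no hypergeometric antidifference exists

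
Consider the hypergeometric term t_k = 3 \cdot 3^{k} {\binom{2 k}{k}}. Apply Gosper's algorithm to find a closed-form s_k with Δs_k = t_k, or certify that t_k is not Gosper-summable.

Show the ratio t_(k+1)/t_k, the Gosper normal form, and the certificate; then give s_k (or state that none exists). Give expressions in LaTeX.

no hypergeometric antidifference exists

r(k) = 6*(2*k + 1)/(k + 1) after simplifying.
Normal form (A,B,C) = (12*k + 6, k + 1, 1).
Key eq: (12*k + 6)·f(k+1) = (k)·f(k) + (1).
deg f ≤ -1 (via 1,1,0).
Negative degree bound (-1): no f exists, t_k not Gosper-summable.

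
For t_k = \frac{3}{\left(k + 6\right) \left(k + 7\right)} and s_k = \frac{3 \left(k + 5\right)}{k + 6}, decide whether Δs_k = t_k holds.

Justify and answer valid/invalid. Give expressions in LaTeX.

s_(k+1) = 3*(k + 6)/(k + 7)
s_(k+1) − s_k = 3/(k**2 + 13*k + 42)
(s_(k+1) − s_k) − t_k = 0

valid; difference matches t_k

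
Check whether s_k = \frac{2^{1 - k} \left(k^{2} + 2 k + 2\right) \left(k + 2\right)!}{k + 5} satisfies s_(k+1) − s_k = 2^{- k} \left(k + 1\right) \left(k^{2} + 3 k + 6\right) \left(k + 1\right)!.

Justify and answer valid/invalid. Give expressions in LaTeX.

s_(k+1) = (k**2 + 4*k + 5)*factorial(k + 3)/(2**k*(k + 6))
s_(k+1) − s_k = (k**4 + 10*k**3 + 36*k**2 + 72*k + 51)*factorial(k + 2)/(2**k*(k + 5)*(k + 6))
(s_(k+1) − s_k) − t_k = -3*(k**4 + 9*k**3 + 27*k**2 + 47*k + 26)*factorial(k + 1)/(2**k*(k + 5)*(k + 6))

Invalid: residual - \frac{3 \cdot 2^{- k} \left(k^{4} + 9 k^{3} + 27 k^{2} + 47 k + 26\right) \left(k + 1\right)!}{\left(k + 5\right) \left(k + 6\right)} ≠ 0.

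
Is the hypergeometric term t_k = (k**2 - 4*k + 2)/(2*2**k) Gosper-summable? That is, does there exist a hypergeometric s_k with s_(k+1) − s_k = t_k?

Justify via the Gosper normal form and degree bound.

Yes. s_k = (-k**2 + 2*k - 1)/2**k.

r(k) = (k**2 - 2*k - 1)/(2*(k**2 - 4*k + 2)) after simplifying.
Take A(k)=1/2, B(k)=1, C(k)=k**2 - 4*k + 2.
Solve (1/2)·f(k+1) − (1)·f(k) = k**2 - 4*k + 2.
From deg A=0, deg B=0, deg C=2: d=2.
Coefficient equations give f(k) = -2*(k - 1)**2.
Then R = B(k−1)f/C = -2*(k - 1)**2/(k**2 - 4*k + 2), so s_k = R(k)·t_k = (-k**2 + 2*k - 1)/2**k.
s_(k+1) − s_k = (k**2 - 4*k + 2)/(2*2**k) = t_k.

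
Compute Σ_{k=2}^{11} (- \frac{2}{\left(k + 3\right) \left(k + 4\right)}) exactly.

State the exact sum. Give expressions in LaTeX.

Compute t_(k+1)/t_k: get (k + 3)/(k + 5).
Gosper form: A/B · C(k+1)/C(k) with A=k + 3, B=k + 5, C=1.
f must satisfy (k + 3)·f(k+1) − (k + 4)·f(k) = 1.
Degrees (1,1,0) ⇒ d ≤ 1.
A polynomial solution: f(k) = k/3.
R(k) = B(k−1)·f(k)/C(k) = k*(k + 4)/3; s_k = R·t_k = -2*k/(3*k + 9).
Verify: -2/(k**2 + 7*k + 12) matches t_k.
Σ_(k=2)^(11) t_k = s_(12) − s_(2) = -8/15 − (-4/15) = -4/15.

Σ = -4/15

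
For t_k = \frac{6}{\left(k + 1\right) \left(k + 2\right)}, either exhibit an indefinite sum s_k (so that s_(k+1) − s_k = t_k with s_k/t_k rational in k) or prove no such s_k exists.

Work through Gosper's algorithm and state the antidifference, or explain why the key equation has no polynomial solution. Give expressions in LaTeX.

s_k = \frac{6 k}{k + 1}

Ratio r(k) = (k + 1)/(k + 3).
Gosper form: A/B · C(k+1)/C(k) with A=k + 1, B=k + 3, C=1.
Set up (k + 1)·f(k+1) − (k + 2)·f(k) − (1) = 0.
Bound: deg f ≤ 1.
A polynomial solution: f(k) = k.
R(k) = B(k−1)·f(k)/C(k) = k*(k + 2); s_k = R·t_k = 6*k/(k + 1).
s_(k+1) − s_k = 6/(k**2 + 3*k + 2) = t_k.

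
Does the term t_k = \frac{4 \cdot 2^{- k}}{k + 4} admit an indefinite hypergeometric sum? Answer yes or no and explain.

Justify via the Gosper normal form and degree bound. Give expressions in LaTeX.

No — key equation has no polynomial f.

Compute t_(k+1)/t_k: get (k + 4)/(2*(k + 5)).
So A=k/2 + 2 and B=k + 5, with C=1.
Solve (k/2 + 2)·f(k+1) − (k + 4)·f(k) = 1.
deg f ≤ -1 (via 1,1,0).
d = -1 < 0 ⇒ no nonzero polynomial f; not summable.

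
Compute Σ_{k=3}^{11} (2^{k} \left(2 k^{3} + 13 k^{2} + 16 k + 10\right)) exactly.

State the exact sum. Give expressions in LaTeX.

Σ = 14761448

Compute t_(k+1)/t_k: get 2*(2*k**3 + 19*k**2 + 48*k + 41)/(2*k**3 + 13*k**2 + 16*k + 10).
So A=2 and B=1, with C=k**3 + 13*k**2/2 + 8*k + 5.
Key eq: (2)·f(k+1) = (1)·f(k) + (k**3 + 13*k**2/2 + 8*k + 5).
Bound: deg f ≤ 3.
Match coefficients ⇒ f(k) = (2*k**3 + k**2 + 4)/2.
R(k) = B(k−1)·f(k)/C(k) = (2*k**3 + k**2 + 4)/(2*k**3 + 13*k**2 + 16*k + 10); s_k = R·t_k = 2**k*(2*k**3 + k**2 + 4).
Check: Δs_k = 2**k*(2*k**3 + 13*k**2 + 16*k + 10). ✓
Telescoping: Σ = s_(12) − s_(3) = 14761984 − (536) = 14761448.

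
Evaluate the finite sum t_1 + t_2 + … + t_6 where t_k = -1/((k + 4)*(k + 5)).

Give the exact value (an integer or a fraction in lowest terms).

Ratio r(k) = (k + 4)/(k + 6).
So A=k + 4 and B=k + 6, with C=1.
f must satisfy (k + 4)·f(k+1) − (k + 5)·f(k) = 1.
deg f ≤ 1 (via 1,1,0).
A polynomial solution: f(k) = k/4.
Certificate R = B(k−1)f/C = k*(k + 5)/4 gives s_k = -k/(4*k + 16).
Check: Δs_k = -1/(k**2 + 9*k + 20). ✓
Evaluate s at k=7 and k=1: -7/44 and -1/20; difference -6/55.

Σ = -6/55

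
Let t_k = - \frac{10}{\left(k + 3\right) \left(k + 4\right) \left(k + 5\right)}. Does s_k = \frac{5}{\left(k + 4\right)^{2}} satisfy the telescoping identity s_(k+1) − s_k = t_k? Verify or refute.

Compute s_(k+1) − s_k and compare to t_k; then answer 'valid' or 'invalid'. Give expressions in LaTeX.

Invalid: residual \frac{5 \left(3 k + 13\right)}{k^{5} + 21 k^{4} + 175 k^{3} + 723 k^{2} + 1480 k + 1200} ≠ 0.

s_(k+1) = 5/(k + 5)**2
s_(k+1) − s_k = 5/(k + 5)**2 - 5/(k + 4)**2
(s_(k+1) − s_k) − t_k = 5*(3*k + 13)/(k**5 + 21*k**4 + 175*k**3 + 723*k**2 + 1480*k + 1200)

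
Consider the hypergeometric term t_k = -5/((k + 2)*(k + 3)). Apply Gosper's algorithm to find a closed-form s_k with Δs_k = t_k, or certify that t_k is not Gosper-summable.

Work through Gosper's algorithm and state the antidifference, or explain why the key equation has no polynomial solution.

r(k) = (k + 2)/(k + 4) after simplifying.
Factor: A=k + 2; B=k + 4; C=1.
f must satisfy (k + 2)·f(k+1) − (k + 3)·f(k) = 1.
From deg A=1, deg B=1, deg C=0: d=1.
A polynomial solution: f(k) = k/2.
R(k) = B(k−1)·f(k)/C(k) = k*(k + 3)/2; s_k = R·t_k = -5*k/(2*k + 4).
s_(k+1) − s_k = -5/(k**2 + 5*k + 6) = t_k.

s_k = -5*k/(2*k + 4)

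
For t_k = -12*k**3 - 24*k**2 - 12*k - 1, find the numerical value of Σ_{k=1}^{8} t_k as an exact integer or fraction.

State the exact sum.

Σ = -20888

The ratio is (12*k**3 + 60*k**2 + 96*k + 49)/(12*k**3 + 24*k**2 + 12*k + 1).
Take A(k)=1, B(k)=1, C(k)=k**3 + 2*k**2 + k + 1/12.
Key eq: (1)·f(k+1) = (1)·f(k) + (k**3 + 2*k**2 + k + 1/12).
From deg A=0, deg B=0, deg C=3: d=4.
Coefficient equations give f(k) = k*(3*k**3 + 2*k**2 - 3*k - 1)/12.
Then R = B(k−1)f/C = k*(3*k**3 + 2*k**2 - 3*k - 1)/(12*k**3 + 24*k**2 + 12*k + 1), so s_k = R(k)·t_k = k*(-3*k**3 - 2*k**2 + 3*k + 1).
Verify: -12*k**3 - 24*k**2 - 12*k - 1 matches t_k.
Σ_(k=1)^(8) t_k = s_(9) − s_(1) = -20889 − (-1) = -20888.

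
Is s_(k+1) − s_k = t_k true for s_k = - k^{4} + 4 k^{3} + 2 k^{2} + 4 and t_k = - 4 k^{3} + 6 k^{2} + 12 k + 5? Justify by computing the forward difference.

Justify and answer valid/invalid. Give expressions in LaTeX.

s_(k+1) = -k**4 + 8*k**2 + 12*k + 9
s_(k+1) − s_k = -4*k**3 + 6*k**2 + 12*k + 5
(s_(k+1) − s_k) − t_k = 0

valid (s_(k+1) − s_k reduces to t_k)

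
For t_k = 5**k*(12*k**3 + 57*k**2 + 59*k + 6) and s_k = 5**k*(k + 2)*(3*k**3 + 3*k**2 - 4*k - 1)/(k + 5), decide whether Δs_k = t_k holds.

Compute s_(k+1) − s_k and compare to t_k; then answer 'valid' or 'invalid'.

Invalid: residual 5**k*(-36*k**4 - 342*k**3 - 1023*k**2 - 915*k - 93)/(k**2 + 11*k + 30) ≠ 0.

s_(k+1) = 5**(k + 1)*(3*k**4 + 21*k**3 + 47*k**2 + 34*k + 3)/(k + 6)
s_(k+1) − s_k = 5**k*(12*k**5 + 153*k**4 + 704*k**3 + 1342*k**2 + 921*k + 87)/(k**2 + 11*k + 30)
(s_(k+1) − s_k) − t_k = 5**k*(-36*k**4 - 342*k**3 - 1023*k**2 - 915*k - 93)/(k**2 + 11*k + 30)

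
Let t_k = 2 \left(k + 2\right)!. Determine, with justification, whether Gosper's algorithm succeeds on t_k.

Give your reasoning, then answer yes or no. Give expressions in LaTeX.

Step 1: r(k) = k + 3.
Normal form (A,B,C) = (k + 3, 1, 1).
Solve (k + 3)·f(k+1) − (1)·f(k) = 1.
Degrees (1,0,0) ⇒ d ≤ -1.
deg f ≤ -1 is impossible — no certificate.

No — key equation has no polynomial f.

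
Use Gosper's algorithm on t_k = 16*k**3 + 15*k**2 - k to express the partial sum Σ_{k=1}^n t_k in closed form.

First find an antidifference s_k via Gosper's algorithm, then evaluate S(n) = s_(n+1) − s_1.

S(n) = n*(4*n**3 + 13*n**2 + 11*n + 2)

Step 1: r(k) = (16*k**2 + 47*k + 30)/(k*(16*k - 1)).
Gosper form: A/B · C(k+1)/C(k) with A=1, B=1, C=k**3 + 15*k**2/16 - k/16.
Set up (1)·f(k+1) − (1)·f(k) − (k**3 + 15*k**2/16 - k/16) = 0.
deg f ≤ 4 (via 0,0,3).
Match coefficients ⇒ f(k) = k*(k - 1)*(k + 1)*(4*k - 3)/16.
Then R = B(k−1)f/C = (k - 1)*(4*k - 3)/(16*k - 1), so s_k = R(k)·t_k = k*(4*k**3 - 3*k**2 - 4*k + 3).
Check: Δs_k = k*(16*k**2 + 15*k - 1). ✓
Telescope: S(n) = s_(n+1) − s_(1) = n*(4*n**3 + 13*n**2 + 11*n + 2) − (0) = n*(4*n**3 + 13*n**2 + 11*n + 2).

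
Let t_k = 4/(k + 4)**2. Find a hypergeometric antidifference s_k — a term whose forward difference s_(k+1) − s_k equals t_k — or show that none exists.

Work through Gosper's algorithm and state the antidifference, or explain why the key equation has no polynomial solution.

Ratio r(k) = (k + 4)**2/(k + 5)**2.
Take A(k)=k**2 + 8*k + 16, B(k)=k**2 + 10*k + 25, C(k)=1.
Solve (k**2 + 8*k + 16)·f(k+1) − (k**2 + 8*k + 16)·f(k) = 1.
Bound: deg f ≤ 0.
f = c0 ⇒ A·f(k+1) − B(k−1)·f(k) − C = -1. The system {-1 = 0} is inconsistent; no antidifference.

none — t_k is not Gosper-summable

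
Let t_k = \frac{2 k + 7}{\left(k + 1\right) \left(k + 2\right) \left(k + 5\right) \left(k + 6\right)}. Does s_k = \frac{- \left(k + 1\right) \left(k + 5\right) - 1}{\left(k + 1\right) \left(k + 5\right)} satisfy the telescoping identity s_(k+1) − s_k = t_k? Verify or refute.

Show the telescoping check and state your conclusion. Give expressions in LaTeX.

s_(k+1) = (-(k + 2)*(k + 6) - 1)/((k + 2)*(k + 6))
s_(k+1) − s_k = (2*k + 7)/(k**4 + 14*k**3 + 65*k**2 + 112*k + 60)
(s_(k+1) − s_k) − t_k = 0

valid (s_(k+1) − s_k reduces to t_k)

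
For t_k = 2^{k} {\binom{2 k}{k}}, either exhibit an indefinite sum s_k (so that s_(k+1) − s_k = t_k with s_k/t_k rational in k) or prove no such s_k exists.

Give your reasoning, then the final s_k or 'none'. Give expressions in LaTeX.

no hypergeometric antidifference exists

Ratio r(k) = 4*(2*k + 1)/(k + 1).
Normal form (A,B,C) = (8*k + 4, k + 1, 1).
Set up (8*k + 4)·f(k+1) − (k)·f(k) − (1) = 0.
Degrees (1,1,0) ⇒ d ≤ -1.
d = -1 < 0 ⇒ no nonzero polynomial f; not summable.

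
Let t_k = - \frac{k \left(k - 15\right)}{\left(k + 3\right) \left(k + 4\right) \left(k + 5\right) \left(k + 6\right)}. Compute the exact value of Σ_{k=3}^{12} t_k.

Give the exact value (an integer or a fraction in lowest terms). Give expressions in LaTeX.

Compute t_(k+1)/t_k: get (k - 14)*(k + 1)*(k + 3)/(k*(k - 15)*(k + 7)).
A = k + 3, B = k + 7, C = k**2 - 15*k.
Need (k + 3)·f(k+1) − (k + 6)·f(k) = k**2 - 15*k.
Bound: deg f ≤ 3.
A polynomial solution: f(k) = -k*(k - 1)*(k + 33)/20.
Get s_k = R·t_k = k*(k**2 + 32*k - 33)/(20*(k + 3)*(k + 4)*(k + 5)) with R(k) = B(k−1)f(k)/C(k) = -(k - 1)*(k + 6)*(k + 33)/(20*(k - 15)).
Verify: k*(15 - k)/(k**4 + 18*k**3 + 119*k**2 + 342*k + 360) matches t_k.
Σ_(k=3)^(12) t_k = s_(13) − s_(3) = 299/4080 − (9/280) = 235/5712.

Σ = 235/5712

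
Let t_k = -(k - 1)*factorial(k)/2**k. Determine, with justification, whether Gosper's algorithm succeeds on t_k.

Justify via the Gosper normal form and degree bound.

Yes. s_k = -2**(1 - k)*factorial(k).

r(k) = k*(k + 1)/(2*(k - 1)) after simplifying.
Take A(k)=k/2 + 1/2, B(k)=1, C(k)=k - 1.
Set up (k/2 + 1/2)·f(k+1) − (1)·f(k) − (k - 1) = 0.
From deg A=1, deg B=0, deg C=1: d=0.
Solving with deg f ≤ 0: f(k) = 2.
Certificate R = B(k−1)f/C = 2/(k - 1) gives s_k = -2**(1 - k)*factorial(k).
Δs = -(k - 1)*factorial(k)/2**k, as required.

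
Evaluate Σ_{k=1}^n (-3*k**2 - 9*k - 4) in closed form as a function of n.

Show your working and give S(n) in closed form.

Ratio r(k) = (3*k**2 + 15*k + 16)/(3*k**2 + 9*k + 4).
Take A(k)=1, B(k)=1, C(k)=k**2 + 3*k + 4/3.
Key eq: (1)·f(k+1) = (1)·f(k) + (k**2 + 3*k + 4/3).
Bound: deg f ≤ 3.
Solve for f: f(k) = k**2*(k + 3)/3 (degree 3 ≤ 3).
Then R = B(k−1)f/C = k**2*(k + 3)/(3*k**2 + 9*k + 4), so s_k = R(k)·t_k = k**2*(-k - 3).
Check: Δs_k = -3*k**2 - 9*k - 4. ✓
Evaluate: s_(n+1) = -n**3 - 6*n**2 - 9*n - 4; subtract s_(1) = -4 ⇒ S(n) = n*(-n**2 - 6*n - 9).

S(n) = n*(-n**2 - 6*n - 9)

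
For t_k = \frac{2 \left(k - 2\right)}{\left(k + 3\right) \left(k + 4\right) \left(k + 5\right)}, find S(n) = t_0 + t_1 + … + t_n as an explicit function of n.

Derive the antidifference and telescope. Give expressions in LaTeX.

r(k) = (k - 1)*(k + 3)/((k - 2)*(k + 6)) after simplifying.
Gosper form: A/B · C(k+1)/C(k) with A=k + 3, B=k + 6, C=k - 2.
f must satisfy (k + 3)·f(k+1) − (k + 5)·f(k) = k - 2.
d = 2 from the (1,1,1) case.
Match coefficients ⇒ f(k) = k*(k - 17)/24.
Get s_k = R·t_k = k*(k - 17)/(12*(k + 3)*(k + 4)) with R(k) = B(k−1)f(k)/C(k) = k*(k - 17)*(k + 5)/(24*(k - 2)).
Check: Δs_k = 2*(k - 2)/(k**3 + 12*k**2 + 47*k + 60). ✓
s_(n+1) = (n**2 - 15*n - 16)/(12*(n**2 + 9*n + 20)) and s_(0) = 0, so S(n) = (n**2 - 15*n - 16)/(12*(n**2 + 9*n + 20)).

S(n) = \frac{n^{2} - 15 n - 16}{12 \left(n^{2} + 9 n + 20\right)}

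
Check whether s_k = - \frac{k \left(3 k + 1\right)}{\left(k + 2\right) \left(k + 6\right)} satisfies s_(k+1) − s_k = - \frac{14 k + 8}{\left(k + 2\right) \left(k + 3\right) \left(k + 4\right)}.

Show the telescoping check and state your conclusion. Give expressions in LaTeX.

s_(k+1) = -(k + 1)*(3*k + 4)/((k + 3)*(k + 7))
s_(k+1) − s_k = (-23*k**2 - 95*k - 48)/(k**4 + 18*k**3 + 113*k**2 + 288*k + 252)
(s_(k+1) − s_k) − t_k = 3*(-3*k**3 + k**2 + 88*k + 48)/(k**5 + 22*k**4 + 185*k**3 + 740*k**2 + 1404*k + 1008)

Invalid: residual \frac{3 \left(- 3 k^{3} + k^{2} + 88 k + 48\right)}{k^{5} + 22 k^{4} + 185 k^{3} + 740 k^{2} + 1404 k + 1008} ≠ 0.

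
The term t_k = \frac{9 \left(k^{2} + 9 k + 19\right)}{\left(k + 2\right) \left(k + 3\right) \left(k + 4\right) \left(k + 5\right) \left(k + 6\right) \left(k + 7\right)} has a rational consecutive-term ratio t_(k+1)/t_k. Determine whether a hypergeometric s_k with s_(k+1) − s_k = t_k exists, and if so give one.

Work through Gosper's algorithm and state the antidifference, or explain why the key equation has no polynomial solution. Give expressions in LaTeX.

Step 1: r(k) = (k + 2)*(9*k + (k + 1)**2 + 28)/((k + 8)*(k**2 + 9*k + 19)).
Take A(k)=k + 2, B(k)=k + 8, C(k)=k**2 + 9*k + 19.
f must satisfy (k + 2)·f(k+1) − (k + 7)·f(k) = k**2 + 9*k + 19.
Bound: deg f ≤ 5.
Match coefficients ⇒ f(k) = k*(k + 3)*(k + 5)*(k**2 + 12*k + 44)/144.
Then R = B(k−1)f/C = k*(k + 3)*(k + 5)*(k + 7)*(k**2 + 12*k + 44)/(144*(k**2 + 9*k + 19)), so s_k = R(k)·t_k = k*(k**2 + 12*k + 44)/(16*(k**3 + 12*k**2 + 44*k + 48)).
Verify: 9*(k**2 + 9*k + 19)/(k**6 + 27*k**5 + 295*k**4 + 1665*k**3 + 5104*k**2 + 8028*k + 5040) matches t_k.

s_k = \frac{k \left(k^{2} + 12 k + 44\right)}{16 \left(k^{3} + 12 k^{2} + 44 k + 48\right)}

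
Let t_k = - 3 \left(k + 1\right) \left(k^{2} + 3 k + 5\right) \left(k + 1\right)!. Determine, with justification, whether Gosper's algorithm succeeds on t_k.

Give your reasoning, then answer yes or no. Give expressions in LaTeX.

Yes. s_k = - 3 \left(k^{2} + k + 1\right) \left(k + 1\right)!.

The ratio is (k + 2)**2*(3*k + (k + 1)**2 + 8)/((k + 1)*(k**2 + 3*k + 5)).
Take A(k)=k + 2, B(k)=1, C(k)=k**3 + 4*k**2 + 8*k + 5.
Need (k + 2)·f(k+1) − (1)·f(k) = k**3 + 4*k**2 + 8*k + 5.
Bound: deg f ≤ 2.
A polynomial solution: f(k) = k**2 + k + 1.
Get s_k = R·t_k = -3*(k**2 + k + 1)*factorial(k + 1) with R(k) = B(k−1)f(k)/C(k) = (k**2 + k + 1)/((k + 1)*(k**2 + 3*k + 5)).
Δs = -3*(k + 1)*(k**2 + 3*k + 5)*factorial(k + 1), as required.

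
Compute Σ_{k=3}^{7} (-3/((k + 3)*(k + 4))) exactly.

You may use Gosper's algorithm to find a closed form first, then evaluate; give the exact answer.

Σ = -5/22

Ratio r(k) = (k + 3)/(k + 5).
A = k + 3, B = k + 5, C = 1.
Set up (k + 3)·f(k+1) − (k + 4)·f(k) − (1) = 0.
Degrees (1,1,0) ⇒ d ≤ 1.
Solving with deg f ≤ 1: f(k) = k/3.
R(k) = B(k−1)·f(k)/C(k) = k*(k + 4)/3; s_k = R·t_k = -k/(k + 3).
s_(k+1) − s_k = -3/(k**2 + 7*k + 12) = t_k.
Σ_(k=3)^(7) t_k = s_(8) − s_(3) = -8/11 − (-1/2) = -5/22.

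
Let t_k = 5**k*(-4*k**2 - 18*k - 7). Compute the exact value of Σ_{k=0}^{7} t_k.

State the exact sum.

Σ = -30468752

Compute t_(k+1)/t_k: get 5*(4*k**2 + 26*k + 29)/(4*k**2 + 18*k + 7).
Factor: A=5; B=1; C=k**2 + 9*k/2 + 7/4.
Solve (5)·f(k+1) − (1)·f(k) = k**2 + 9*k/2 + 7/4.
Bound: deg f ≤ 2.
A polynomial solution: f(k) = (k**2 + 2*k - 2)/4.
Certificate R = B(k−1)f/C = (k**2 + 2*k - 2)/(4*k**2 + 18*k + 7) gives s_k = 5**k*(-k**2 - 2*k + 2).
Verify: 5**k*(-4*k**2 - 18*k - 7) matches t_k.
Sum = s_(8) − s_(0); s_(8) = -30468750, s_(0) = 2 ⇒ -30468752.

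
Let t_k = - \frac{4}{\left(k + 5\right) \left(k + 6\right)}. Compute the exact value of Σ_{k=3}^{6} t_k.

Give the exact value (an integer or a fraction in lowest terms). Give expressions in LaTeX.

The ratio is (k + 5)/(k + 7).
Gosper form: A/B · C(k+1)/C(k) with A=k + 5, B=k + 7, C=1.
Key eq: (k + 5)·f(k+1) = (k + 6)·f(k) + (1).
deg f ≤ 1 (via 1,1,0).
Match coefficients ⇒ f(k) = k/5.
Get s_k = R·t_k = -4*k/(5*k + 25) with R(k) = B(k−1)f(k)/C(k) = k*(k + 6)/5.
Check: Δs_k = -4/(k**2 + 11*k + 30). ✓
Telescoping: Σ = s_(7) − s_(3) = -7/15 − (-3/10) = -1/6.

Σ = -1/6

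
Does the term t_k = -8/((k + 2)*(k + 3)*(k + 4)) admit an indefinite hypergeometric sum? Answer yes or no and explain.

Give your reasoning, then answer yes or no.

Yes. s_k = 2*k*(-k - 5)/(3*(k + 2)*(k + 3)).

t_(k+1)/t_k = (k + 2)/(k + 5).
So A=k + 2 and B=k + 5, with C=1.
Set up (k + 2)·f(k+1) − (k + 4)·f(k) − (1) = 0.
deg f ≤ 2 (via 1,1,0).
A polynomial solution: f(k) = k*(k + 5)/12.
Then R = B(k−1)f/C = k*(k + 4)*(k + 5)/12, so s_k = R(k)·t_k = 2*k*(-k - 5)/(3*(k + 2)*(k + 3)).
s_(k+1) − s_k = -8/(k**3 + 9*k**2 + 26*k + 24) = t_k.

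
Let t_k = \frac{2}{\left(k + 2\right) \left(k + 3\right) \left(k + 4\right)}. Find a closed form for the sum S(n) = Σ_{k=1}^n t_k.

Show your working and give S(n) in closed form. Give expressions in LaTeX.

S(n) = \frac{n \left(n + 7\right)}{12 \left(n^{2} + 7 n + 12\right)}

t_(k+1)/t_k = (k + 2)/(k + 5).
A = k + 2, B = k + 5, C = 1.
Solve (k + 2)·f(k+1) − (k + 4)·f(k) = 1.
From deg A=1, deg B=1, deg C=0: d=2.
Solving with deg f ≤ 2: f(k) = k*(k + 5)/12.
Certificate R = B(k−1)f/C = k*(k + 4)*(k + 5)/12 gives s_k = k*(k + 5)/(6*(k + 2)*(k + 3)).
Verify: 2/(k**3 + 9*k**2 + 26*k + 24) matches t_k.
Evaluate: s_(n+1) = (n**2 + 7*n + 6)/(6*(n**2 + 7*n + 12)); subtract s_(1) = 1/12 ⇒ S(n) = n*(n + 7)/(12*(n**2 + 7*n + 12)).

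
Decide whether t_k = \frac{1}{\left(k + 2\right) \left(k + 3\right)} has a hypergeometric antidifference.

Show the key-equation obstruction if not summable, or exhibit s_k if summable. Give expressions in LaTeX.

Compute t_(k+1)/t_k: get (k + 2)/(k + 4).
A = k + 2, B = k + 4, C = 1.
f must satisfy (k + 2)·f(k+1) − (k + 3)·f(k) = 1.
Degrees (1,1,0) ⇒ d ≤ 1.
A polynomial solution: f(k) = k/2.
So s_k = (B(k−1)f/C)·t_k = (k*(k + 3)/2)·t_k = k/(2*(k + 2)).
Δs = 1/(k**2 + 5*k + 6), as required.

Yes. s_k = \frac{k}{2 \left(k + 2\right)}.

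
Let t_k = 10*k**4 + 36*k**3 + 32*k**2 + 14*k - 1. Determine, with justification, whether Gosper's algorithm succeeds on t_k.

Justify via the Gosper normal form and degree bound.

The ratio is (10*k**4 + 76*k**3 + 200*k**2 + 226*k + 91)/(10*k**4 + 36*k**3 + 32*k**2 + 14*k - 1).
So A=1 and B=1, with C=k**4 + 18*k**3/5 + 16*k**2/5 + 7*k/5 - 1/10.
Set up (1)·f(k+1) − (1)·f(k) − (k**4 + 18*k**3/5 + 16*k**2/5 + 7*k/5 - 1/10) = 0.
From deg A=0, deg B=0, deg C=4: d=5.
A polynomial solution: f(k) = k*(2*k**4 + 4*k**3 - 4*k**2 - 3)/10.
R(k) = B(k−1)·f(k)/C(k) = k*(2*k**4 + 4*k**3 - 4*k**2 - 3)/(10*k**4 + 36*k**3 + 32*k**2 + 14*k - 1); s_k = R·t_k = k*(2*k**4 + 4*k**3 - 4*k**2 - 3).
Check: Δs_k = 10*k**4 + 36*k**3 + 32*k**2 + 14*k - 1. ✓

Yes. s_k = k*(2*k**4 + 4*k**3 - 4*k**2 - 3).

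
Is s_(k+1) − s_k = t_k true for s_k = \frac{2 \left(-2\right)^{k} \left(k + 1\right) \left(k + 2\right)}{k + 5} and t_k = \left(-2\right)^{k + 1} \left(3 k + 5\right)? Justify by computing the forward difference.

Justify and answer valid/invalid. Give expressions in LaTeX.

Invalid: residual \frac{6 \left(-2\right)^{k} \left(3 k^{2} + 21 k + 26\right)}{k^{2} + 11 k + 30} ≠ 0.

s_(k+1) = -(-2)**(k + 2)*(k + 2)*(k + 3)/(k + 6)
s_(k+1) − s_k = (-2)**(k + 1)*(3*k**3 + 29*k**2 + 82*k + 72)/(k**2 + 11*k + 30)
(s_(k+1) − s_k) − t_k = 6*(-2)**k*(3*k**2 + 21*k + 26)/(k**2 + 11*k + 30)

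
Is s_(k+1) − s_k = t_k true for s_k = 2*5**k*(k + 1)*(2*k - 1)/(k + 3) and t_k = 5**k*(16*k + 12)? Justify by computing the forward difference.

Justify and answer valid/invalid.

Invalid: residual 5**k*(-32*k**2 - 112*k - 76)/(k**2 + 7*k + 12) ≠ 0.

s_(k+1) = 10*5**k*(k + 2)*(2*k + 1)/(k + 4)
s_(k+1) − s_k = 5**k*(16*k**3 + 92*k**2 + 164*k + 68)/(k**2 + 7*k + 12)
(s_(k+1) − s_k) − t_k = 5**k*(-32*k**2 - 112*k - 76)/(k**2 + 7*k + 12)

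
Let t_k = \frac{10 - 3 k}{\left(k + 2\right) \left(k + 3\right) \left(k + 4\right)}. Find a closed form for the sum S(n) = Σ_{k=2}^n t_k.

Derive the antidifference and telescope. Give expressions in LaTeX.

t_(k+1)/t_k = (k + 2)*(3*k - 7)/((k + 5)*(3*k - 10)).
Take A(k)=k + 2, B(k)=k + 5, C(k)=k - 10/3.
Need (k + 2)·f(k+1) − (k + 4)·f(k) = k - 10/3.
d = 2 from the (1,1,1) case.
Coefficient equations give f(k) = -k*(k + 14)/9.
So s_k = (B(k−1)f/C)·t_k = (-k*(k + 4)*(k + 14)/(3*(3*k - 10)))·t_k = k*(k + 14)/(3*(k + 2)*(k + 3)).
Check: Δs_k = (10 - 3*k)/(k**3 + 9*k**2 + 26*k + 24). ✓
s_(n+1) = (n**2 + 16*n + 15)/(3*(n**2 + 7*n + 12)) and s_(2) = 8/15, so S(n) = (-n**2 + 8*n - 7)/(5*(n**2 + 7*n + 12)).

S(n) = \frac{- n^{2} + 8 n - 7}{5 \left(n^{2} + 7 n + 12\right)}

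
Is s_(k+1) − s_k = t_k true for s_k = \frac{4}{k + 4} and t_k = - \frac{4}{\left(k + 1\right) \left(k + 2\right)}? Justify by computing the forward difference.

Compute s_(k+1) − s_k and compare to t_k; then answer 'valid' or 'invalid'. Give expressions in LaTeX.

Invalid: residual \frac{24 \left(k + 3\right)}{k^{4} + 12 k^{3} + 49 k^{2} + 78 k + 40} ≠ 0.

s_(k+1) = 4/(k + 5)
s_(k+1) − s_k = -4/((k + 4)*(k + 5))
(s_(k+1) − s_k) − t_k = 24*(k + 3)/(k**4 + 12*k**3 + 49*k**2 + 78*k + 40)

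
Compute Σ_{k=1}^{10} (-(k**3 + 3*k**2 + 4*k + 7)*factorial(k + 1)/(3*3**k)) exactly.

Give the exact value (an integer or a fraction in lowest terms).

Σ = -279909428/729

The ratio is (k**4 + 8*k**3 + 25*k**2 + 41*k + 30)/(3*(k**3 + 3*k**2 + 4*k + 7)).
Normal form (A,B,C) = (k/3 + 2/3, 1, k**3 + 3*k**2 + 4*k + 7).
Set up (k/3 + 2/3)·f(k+1) − (1)·f(k) − (k**3 + 3*k**2 + 4*k + 7) = 0.
Bound: deg f ≤ 2.
A polynomial solution: f(k) = 3*(k**2 + 2*k - 1).
So s_k = (B(k−1)f/C)·t_k = (3*(k**2 + 2*k - 1)/(k**3 + 3*k**2 + 4*k + 7))·t_k = -(k**2 + 2*k - 1)*factorial(k + 1)/3**k.
s_(k+1) − s_k = -(k**3 + 3*k**2 + 4*k + 7)*factorial(k + 1)/(3*3**k) = t_k.
Σ_(k=1)^(10) t_k = s_(11) − s_(1) = -279910400/729 − (-4/3) = -279909428/729.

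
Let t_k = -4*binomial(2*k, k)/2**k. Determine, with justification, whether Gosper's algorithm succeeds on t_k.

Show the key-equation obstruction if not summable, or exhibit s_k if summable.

Compute t_(k+1)/t_k: get (2*k + 1)/(k + 1).
A = 2*k + 1, B = k + 1, C = 1.
f must satisfy (2*k + 1)·f(k+1) − (k)·f(k) = 1.
Degrees (1,1,0) ⇒ d ≤ -1.
d = -1 < 0 ⇒ no nonzero polynomial f; not summable.

No — negative degree bound, so no certificate f.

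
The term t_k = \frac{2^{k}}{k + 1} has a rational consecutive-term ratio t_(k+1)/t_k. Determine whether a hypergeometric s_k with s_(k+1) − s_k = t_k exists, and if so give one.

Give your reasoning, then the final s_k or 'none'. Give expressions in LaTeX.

none — t_k is not Gosper-summable

t_(k+1)/t_k = 2*(k + 1)/(k + 2).
Gosper form: A/B · C(k+1)/C(k) with A=2*k + 2, B=k + 2, C=1.
Key eq: (2*k + 2)·f(k+1) = (k + 1)·f(k) + (1).
From deg A=1, deg B=1, deg C=0: d=-1.
Bound -1 < 0, so the key equation has no polynomial solution.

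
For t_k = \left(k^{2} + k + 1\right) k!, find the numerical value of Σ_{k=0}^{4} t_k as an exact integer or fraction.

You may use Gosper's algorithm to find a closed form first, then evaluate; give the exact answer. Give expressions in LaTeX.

r(k) = (k + 1)*(k + (k + 1)**2 + 2)/(k**2 + k + 1) after simplifying.
So A=k + 1 and B=1, with C=k**2 + k + 1.
Solve (k + 1)·f(k+1) − (1)·f(k) = k**2 + k + 1.
Bound: deg f ≤ 1.
Match coefficients ⇒ f(k) = k.
Certificate R = B(k−1)f/C = k/(k**2 + k + 1) gives s_k = k*factorial(k).
Check: Δs_k = (k**2 + k + 1)*factorial(k). ✓
Sum = s_(5) − s_(0); s_(5) = 600, s_(0) = 0 ⇒ 600.

Σ = 600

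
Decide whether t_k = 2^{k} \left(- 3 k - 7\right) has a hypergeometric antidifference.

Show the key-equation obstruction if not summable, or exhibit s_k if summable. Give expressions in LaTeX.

Step 1: r(k) = 2*(3*k + 10)/(3*k + 7).
Take A(k)=2, B(k)=1, C(k)=k + 7/3.
Solve (2)·f(k+1) − (1)·f(k) = k + 7/3.
d = 1 from the (0,0,1) case.
Solve for f: f(k) = (3*k + 1)/3 (degree 1 ≤ 1).
Get s_k = R·t_k = 2**k*(-3*k - 1) with R(k) = B(k−1)f(k)/C(k) = (3*k + 1)/(3*k + 7).
Verify: 2**k*(-3*k - 7) matches t_k.

Yes. s_k = 2^{k} \left(- 3 k - 1\right).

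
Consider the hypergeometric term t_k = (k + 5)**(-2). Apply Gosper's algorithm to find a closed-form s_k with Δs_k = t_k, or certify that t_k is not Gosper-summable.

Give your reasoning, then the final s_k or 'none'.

Compute t_(k+1)/t_k: get (k + 5)**2/(k + 6)**2.
Gosper form: A/B · C(k+1)/C(k) with A=k**2 + 10*k + 25, B=k**2 + 12*k + 36, C=1.
f must satisfy (k**2 + 10*k + 25)·f(k+1) − (k**2 + 10*k + 25)·f(k) = 1.
Bound: deg f ≤ 0.
Write f(k) = c0. Then LHS − RHS = -1, requiring -1 = 0: contradictory. No certificate.

no hypergeometric antidifference exists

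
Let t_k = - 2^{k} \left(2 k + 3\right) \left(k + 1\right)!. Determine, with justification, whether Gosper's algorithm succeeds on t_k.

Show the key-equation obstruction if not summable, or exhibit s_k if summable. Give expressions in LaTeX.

Yes. s_k = - 2^{k} \left(k + 1\right)!.

Step 1: r(k) = 2*(k + 2)*(2*k + 5)/(2*k + 3).
Factor: A=2*k + 4; B=1; C=k + 3/2.
Solve (2*k + 4)·f(k+1) − (1)·f(k) = k + 3/2.
Bound: deg f ≤ 0.
Solve for f: f(k) = 1/2 (degree 0 ≤ 0).
Then R = B(k−1)f/C = 1/(2*k + 3), so s_k = R(k)·t_k = -2**k*factorial(k + 1).
Δs = -2**k*(2*k + 3)*factorial(k + 1), as required.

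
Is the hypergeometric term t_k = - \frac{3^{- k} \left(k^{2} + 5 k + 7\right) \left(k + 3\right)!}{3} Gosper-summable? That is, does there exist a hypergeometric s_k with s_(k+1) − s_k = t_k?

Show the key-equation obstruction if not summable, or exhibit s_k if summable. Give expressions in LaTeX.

The ratio is (k + 4)*(5*k + (k + 1)**2 + 12)/(3*(k**2 + 5*k + 7)).
So A=k/3 + 4/3 and B=1, with C=k**2 + 5*k + 7.
Need (k/3 + 4/3)·f(k+1) − (1)·f(k) = k**2 + 5*k + 7.
Degrees (1,0,2) ⇒ d ≤ 1.
Match coefficients ⇒ f(k) = 3*(k + 3).
Certificate R = B(k−1)f/C = 3*(k + 3)/(k**2 + 5*k + 7) gives s_k = -(k + 3)*factorial(k + 3)/3**k.
s_(k+1) − s_k = -(k**2 + 5*k + 7)*factorial(k + 3)/(3*3**k) = t_k.

Yes. s_k = - 3^{- k} \left(k + 3\right) \left(k + 3\right)!.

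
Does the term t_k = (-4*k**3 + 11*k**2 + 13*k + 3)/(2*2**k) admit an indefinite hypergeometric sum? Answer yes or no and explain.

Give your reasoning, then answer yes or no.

The ratio is (4*k**3 + k**2 - 23*k - 23)/(2*(4*k**3 - 11*k**2 - 13*k - 3)).
So A=1/2 and B=1, with C=k**3 - 11*k**2/4 - 13*k/4 - 3/4.
Set up (1/2)·f(k+1) − (1)·f(k) − (k**3 - 11*k**2/4 - 13*k/4 - 3/4) = 0.
d = 3 from the (0,0,3) case.
Match coefficients ⇒ f(k) = -(4*k**3 + k**2 + k + 3)/2.
Certificate R = B(k−1)f/C = -2*(4*k**3 + k**2 + k + 3)/(4*k**3 - 11*k**2 - 13*k - 3) gives s_k = (4*k**3 + k**2 + k + 3)/2**k.
Δs = (-4*k**3 + 11*k**2 + 13*k + 3)/(2*2**k), as required.

Yes. s_k = (4*k**3 + k**2 + k + 3)/2**k.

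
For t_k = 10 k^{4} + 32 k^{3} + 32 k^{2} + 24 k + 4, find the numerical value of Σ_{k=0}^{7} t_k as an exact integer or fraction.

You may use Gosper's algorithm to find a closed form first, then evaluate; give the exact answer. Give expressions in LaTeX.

Σ = 77032

t_(k+1)/t_k = (5*k**4 + 36*k**3 + 94*k**2 + 112*k + 51)/(5*k**4 + 16*k**3 + 16*k**2 + 12*k + 2).
So A=1 and B=1, with C=k**4 + 16*k**3/5 + 16*k**2/5 + 12*k/5 + 2/5.
Solve (1)·f(k+1) − (1)·f(k) = k**4 + 16*k**3/5 + 16*k**2/5 + 12*k/5 + 2/5.
Bound: deg f ≤ 5.
Solve for f: f(k) = k*(2*k**4 + 3*k**3 - 2*k**2 + 4*k - 3)/10 (degree 5 ≤ 5).
So s_k = (B(k−1)f/C)·t_k = (k*(2*k**4 + 3*k**3 - 2*k**2 + 4*k - 3)/(2*(5*k**4 + 16*k**3 + 16*k**2 + 12*k + 2)))·t_k = k*(2*k**4 + 3*k**3 - 2*k**2 + 4*k - 3).
Verify: 10*k**4 + 32*k**3 + 32*k**2 + 24*k + 4 matches t_k.
Sum = s_(8) − s_(0); s_(8) = 77032, s_(0) = 0 ⇒ 77032.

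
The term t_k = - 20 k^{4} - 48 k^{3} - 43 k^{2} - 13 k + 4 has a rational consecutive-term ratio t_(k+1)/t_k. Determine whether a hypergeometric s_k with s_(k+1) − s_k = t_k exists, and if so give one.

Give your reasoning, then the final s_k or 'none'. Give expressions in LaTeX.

s_k = k \left(- 4 k^{4} - 2 k^{3} + 3 k^{2} + 3 k + 4\right)

Ratio r(k) = (20*k**4 + 128*k**3 + 307*k**2 + 323*k + 120)/(20*k**4 + 48*k**3 + 43*k**2 + 13*k - 4).
Normal form (A,B,C) = (1, 1, k**4 + 12*k**3/5 + 43*k**2/20 + 13*k/20 - 1/5).
Key eq: (1)·f(k+1) = (1)·f(k) + (k**4 + 12*k**3/5 + 43*k**2/20 + 13*k/20 - 1/5).
deg f ≤ 5 (via 0,0,4).
Coefficient equations give f(k) = k*(4*k**4 + 2*k**3 - 3*k**2 - 3*k - 4)/20.
Get s_k = R·t_k = k*(-4*k**4 - 2*k**3 + 3*k**2 + 3*k + 4) with R(k) = B(k−1)f(k)/C(k) = k*(4*k**4 + 2*k**3 - 3*k**2 - 3*k - 4)/(20*k**4 + 48*k**3 + 43*k**2 + 13*k - 4).
Δs = -20*k**4 - 48*k**3 - 43*k**2 - 13*k + 4, as required.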